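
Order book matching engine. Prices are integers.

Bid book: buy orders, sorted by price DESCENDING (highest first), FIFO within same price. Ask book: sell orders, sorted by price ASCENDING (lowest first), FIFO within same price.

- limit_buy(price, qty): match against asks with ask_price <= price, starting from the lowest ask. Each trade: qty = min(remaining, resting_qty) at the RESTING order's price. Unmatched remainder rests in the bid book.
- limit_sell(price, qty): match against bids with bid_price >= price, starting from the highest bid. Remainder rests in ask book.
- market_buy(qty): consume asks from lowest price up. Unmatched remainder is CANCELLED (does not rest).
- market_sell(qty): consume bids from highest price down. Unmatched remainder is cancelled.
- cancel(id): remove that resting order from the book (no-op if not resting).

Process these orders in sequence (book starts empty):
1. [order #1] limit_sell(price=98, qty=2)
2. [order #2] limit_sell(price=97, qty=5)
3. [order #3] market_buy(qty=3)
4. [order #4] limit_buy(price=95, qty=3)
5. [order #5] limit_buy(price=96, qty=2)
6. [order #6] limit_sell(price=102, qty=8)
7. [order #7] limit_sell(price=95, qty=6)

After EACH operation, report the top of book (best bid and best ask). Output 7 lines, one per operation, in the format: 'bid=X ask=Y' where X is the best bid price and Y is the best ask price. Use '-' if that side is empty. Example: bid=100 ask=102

After op 1 [order #1] limit_sell(price=98, qty=2): fills=none; bids=[-] asks=[#1:2@98]
After op 2 [order #2] limit_sell(price=97, qty=5): fills=none; bids=[-] asks=[#2:5@97 #1:2@98]
After op 3 [order #3] market_buy(qty=3): fills=#3x#2:3@97; bids=[-] asks=[#2:2@97 #1:2@98]
After op 4 [order #4] limit_buy(price=95, qty=3): fills=none; bids=[#4:3@95] asks=[#2:2@97 #1:2@98]
After op 5 [order #5] limit_buy(price=96, qty=2): fills=none; bids=[#5:2@96 #4:3@95] asks=[#2:2@97 #1:2@98]
After op 6 [order #6] limit_sell(price=102, qty=8): fills=none; bids=[#5:2@96 #4:3@95] asks=[#2:2@97 #1:2@98 #6:8@102]
After op 7 [order #7] limit_sell(price=95, qty=6): fills=#5x#7:2@96 #4x#7:3@95; bids=[-] asks=[#7:1@95 #2:2@97 #1:2@98 #6:8@102]

Answer: bid=- ask=98
bid=- ask=97
bid=- ask=97
bid=95 ask=97
bid=96 ask=97
bid=96 ask=97
bid=- ask=95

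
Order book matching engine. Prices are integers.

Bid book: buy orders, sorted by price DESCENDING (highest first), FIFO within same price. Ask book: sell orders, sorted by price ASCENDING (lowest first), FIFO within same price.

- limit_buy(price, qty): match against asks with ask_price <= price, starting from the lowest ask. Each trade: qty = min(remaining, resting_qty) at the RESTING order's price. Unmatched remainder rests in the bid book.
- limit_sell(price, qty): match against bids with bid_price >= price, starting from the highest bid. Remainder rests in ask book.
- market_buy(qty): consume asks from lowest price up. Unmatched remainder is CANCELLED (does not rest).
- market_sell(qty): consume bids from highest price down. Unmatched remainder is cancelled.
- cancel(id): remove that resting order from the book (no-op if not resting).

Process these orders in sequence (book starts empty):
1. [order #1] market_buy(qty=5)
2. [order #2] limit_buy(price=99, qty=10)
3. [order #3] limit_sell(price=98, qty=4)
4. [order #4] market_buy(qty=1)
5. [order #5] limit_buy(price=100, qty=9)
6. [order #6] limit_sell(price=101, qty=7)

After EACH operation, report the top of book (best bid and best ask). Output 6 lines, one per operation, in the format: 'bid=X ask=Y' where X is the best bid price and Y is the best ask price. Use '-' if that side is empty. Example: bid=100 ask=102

Answer: bid=- ask=-
bid=99 ask=-
bid=99 ask=-
bid=99 ask=-
bid=100 ask=-
bid=100 ask=101

Derivation:
After op 1 [order #1] market_buy(qty=5): fills=none; bids=[-] asks=[-]
After op 2 [order #2] limit_buy(price=99, qty=10): fills=none; bids=[#2:10@99] asks=[-]
After op 3 [order #3] limit_sell(price=98, qty=4): fills=#2x#3:4@99; bids=[#2:6@99] asks=[-]
After op 4 [order #4] market_buy(qty=1): fills=none; bids=[#2:6@99] asks=[-]
After op 5 [order #5] limit_buy(price=100, qty=9): fills=none; bids=[#5:9@100 #2:6@99] asks=[-]
After op 6 [order #6] limit_sell(price=101, qty=7): fills=none; bids=[#5:9@100 #2:6@99] asks=[#6:7@101]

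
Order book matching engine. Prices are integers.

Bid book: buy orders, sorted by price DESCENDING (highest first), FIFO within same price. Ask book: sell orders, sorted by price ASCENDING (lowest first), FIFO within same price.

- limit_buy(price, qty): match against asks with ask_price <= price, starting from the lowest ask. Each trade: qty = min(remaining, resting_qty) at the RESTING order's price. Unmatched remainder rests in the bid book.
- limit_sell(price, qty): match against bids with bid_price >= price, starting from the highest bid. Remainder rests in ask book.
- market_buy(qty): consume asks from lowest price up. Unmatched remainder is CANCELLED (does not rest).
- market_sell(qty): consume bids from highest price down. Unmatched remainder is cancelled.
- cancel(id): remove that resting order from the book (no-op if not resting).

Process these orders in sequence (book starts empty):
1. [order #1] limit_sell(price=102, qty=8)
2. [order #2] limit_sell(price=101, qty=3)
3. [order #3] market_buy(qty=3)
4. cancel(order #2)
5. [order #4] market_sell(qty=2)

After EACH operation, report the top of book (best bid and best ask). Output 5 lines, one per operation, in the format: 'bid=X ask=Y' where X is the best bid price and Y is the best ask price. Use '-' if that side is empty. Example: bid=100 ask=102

After op 1 [order #1] limit_sell(price=102, qty=8): fills=none; bids=[-] asks=[#1:8@102]
After op 2 [order #2] limit_sell(price=101, qty=3): fills=none; bids=[-] asks=[#2:3@101 #1:8@102]
After op 3 [order #3] market_buy(qty=3): fills=#3x#2:3@101; bids=[-] asks=[#1:8@102]
After op 4 cancel(order #2): fills=none; bids=[-] asks=[#1:8@102]
After op 5 [order #4] market_sell(qty=2): fills=none; bids=[-] asks=[#1:8@102]

Answer: bid=- ask=102
bid=- ask=101
bid=- ask=102
bid=- ask=102
bid=- ask=102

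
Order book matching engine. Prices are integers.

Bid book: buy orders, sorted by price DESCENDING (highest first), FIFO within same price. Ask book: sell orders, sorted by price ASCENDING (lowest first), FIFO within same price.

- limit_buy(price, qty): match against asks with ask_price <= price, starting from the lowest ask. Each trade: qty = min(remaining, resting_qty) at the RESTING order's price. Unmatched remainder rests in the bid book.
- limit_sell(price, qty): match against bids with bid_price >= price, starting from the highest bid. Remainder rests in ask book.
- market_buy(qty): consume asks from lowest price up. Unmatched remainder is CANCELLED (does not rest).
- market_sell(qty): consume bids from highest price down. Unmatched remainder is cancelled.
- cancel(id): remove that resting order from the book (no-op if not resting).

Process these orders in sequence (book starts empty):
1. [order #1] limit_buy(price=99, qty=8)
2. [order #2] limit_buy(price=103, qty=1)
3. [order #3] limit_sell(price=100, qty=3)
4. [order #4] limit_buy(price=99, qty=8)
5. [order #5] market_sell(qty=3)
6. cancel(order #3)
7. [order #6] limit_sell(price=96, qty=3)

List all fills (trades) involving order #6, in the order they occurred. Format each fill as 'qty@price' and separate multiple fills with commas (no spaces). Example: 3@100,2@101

Answer: 3@99

Derivation:
After op 1 [order #1] limit_buy(price=99, qty=8): fills=none; bids=[#1:8@99] asks=[-]
After op 2 [order #2] limit_buy(price=103, qty=1): fills=none; bids=[#2:1@103 #1:8@99] asks=[-]
After op 3 [order #3] limit_sell(price=100, qty=3): fills=#2x#3:1@103; bids=[#1:8@99] asks=[#3:2@100]
After op 4 [order #4] limit_buy(price=99, qty=8): fills=none; bids=[#1:8@99 #4:8@99] asks=[#3:2@100]
After op 5 [order #5] market_sell(qty=3): fills=#1x#5:3@99; bids=[#1:5@99 #4:8@99] asks=[#3:2@100]
After op 6 cancel(order #3): fills=none; bids=[#1:5@99 #4:8@99] asks=[-]
After op 7 [order #6] limit_sell(price=96, qty=3): fills=#1x#6:3@99; bids=[#1:2@99 #4:8@99] asks=[-]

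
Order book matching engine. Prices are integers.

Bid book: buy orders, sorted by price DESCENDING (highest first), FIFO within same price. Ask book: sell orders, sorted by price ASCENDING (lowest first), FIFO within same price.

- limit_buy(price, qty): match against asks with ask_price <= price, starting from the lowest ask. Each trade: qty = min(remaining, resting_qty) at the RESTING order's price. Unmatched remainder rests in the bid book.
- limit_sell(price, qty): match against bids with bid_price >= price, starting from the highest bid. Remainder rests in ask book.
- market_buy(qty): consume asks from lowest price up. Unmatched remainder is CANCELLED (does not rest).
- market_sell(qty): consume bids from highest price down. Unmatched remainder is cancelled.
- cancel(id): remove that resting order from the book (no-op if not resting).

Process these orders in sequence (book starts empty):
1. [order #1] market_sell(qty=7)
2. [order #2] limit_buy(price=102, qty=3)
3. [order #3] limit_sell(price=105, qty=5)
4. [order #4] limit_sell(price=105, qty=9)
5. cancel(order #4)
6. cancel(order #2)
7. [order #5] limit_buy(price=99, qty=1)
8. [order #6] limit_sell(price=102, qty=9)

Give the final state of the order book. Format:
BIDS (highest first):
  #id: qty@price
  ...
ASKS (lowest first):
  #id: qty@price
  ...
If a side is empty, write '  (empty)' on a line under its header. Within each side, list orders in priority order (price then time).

After op 1 [order #1] market_sell(qty=7): fills=none; bids=[-] asks=[-]
After op 2 [order #2] limit_buy(price=102, qty=3): fills=none; bids=[#2:3@102] asks=[-]
After op 3 [order #3] limit_sell(price=105, qty=5): fills=none; bids=[#2:3@102] asks=[#3:5@105]
After op 4 [order #4] limit_sell(price=105, qty=9): fills=none; bids=[#2:3@102] asks=[#3:5@105 #4:9@105]
After op 5 cancel(order #4): fills=none; bids=[#2:3@102] asks=[#3:5@105]
After op 6 cancel(order #2): fills=none; bids=[-] asks=[#3:5@105]
After op 7 [order #5] limit_buy(price=99, qty=1): fills=none; bids=[#5:1@99] asks=[#3:5@105]
After op 8 [order #6] limit_sell(price=102, qty=9): fills=none; bids=[#5:1@99] asks=[#6:9@102 #3:5@105]

Answer: BIDS (highest first):
  #5: 1@99
ASKS (lowest first):
  #6: 9@102
  #3: 5@105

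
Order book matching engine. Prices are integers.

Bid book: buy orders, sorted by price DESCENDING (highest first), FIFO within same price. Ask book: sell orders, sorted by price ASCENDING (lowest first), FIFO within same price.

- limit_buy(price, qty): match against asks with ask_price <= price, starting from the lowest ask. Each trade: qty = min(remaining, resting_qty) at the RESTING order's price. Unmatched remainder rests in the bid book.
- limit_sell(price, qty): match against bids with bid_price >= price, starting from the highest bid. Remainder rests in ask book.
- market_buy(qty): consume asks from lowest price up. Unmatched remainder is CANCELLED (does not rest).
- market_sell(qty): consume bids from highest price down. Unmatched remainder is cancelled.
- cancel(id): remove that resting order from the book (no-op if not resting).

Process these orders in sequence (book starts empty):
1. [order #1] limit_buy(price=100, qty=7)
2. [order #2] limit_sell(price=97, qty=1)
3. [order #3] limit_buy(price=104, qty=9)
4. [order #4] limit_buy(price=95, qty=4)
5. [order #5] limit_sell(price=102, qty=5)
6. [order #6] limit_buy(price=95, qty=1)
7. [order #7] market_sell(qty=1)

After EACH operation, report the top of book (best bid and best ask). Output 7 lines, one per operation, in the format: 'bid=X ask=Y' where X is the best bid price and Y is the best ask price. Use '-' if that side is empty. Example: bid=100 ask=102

After op 1 [order #1] limit_buy(price=100, qty=7): fills=none; bids=[#1:7@100] asks=[-]
After op 2 [order #2] limit_sell(price=97, qty=1): fills=#1x#2:1@100; bids=[#1:6@100] asks=[-]
After op 3 [order #3] limit_buy(price=104, qty=9): fills=none; bids=[#3:9@104 #1:6@100] asks=[-]
After op 4 [order #4] limit_buy(price=95, qty=4): fills=none; bids=[#3:9@104 #1:6@100 #4:4@95] asks=[-]
After op 5 [order #5] limit_sell(price=102, qty=5): fills=#3x#5:5@104; bids=[#3:4@104 #1:6@100 #4:4@95] asks=[-]
After op 6 [order #6] limit_buy(price=95, qty=1): fills=none; bids=[#3:4@104 #1:6@100 #4:4@95 #6:1@95] asks=[-]
After op 7 [order #7] market_sell(qty=1): fills=#3x#7:1@104; bids=[#3:3@104 #1:6@100 #4:4@95 #6:1@95] asks=[-]

Answer: bid=100 ask=-
bid=100 ask=-
bid=104 ask=-
bid=104 ask=-
bid=104 ask=-
bid=104 ask=-
bid=104 ask=-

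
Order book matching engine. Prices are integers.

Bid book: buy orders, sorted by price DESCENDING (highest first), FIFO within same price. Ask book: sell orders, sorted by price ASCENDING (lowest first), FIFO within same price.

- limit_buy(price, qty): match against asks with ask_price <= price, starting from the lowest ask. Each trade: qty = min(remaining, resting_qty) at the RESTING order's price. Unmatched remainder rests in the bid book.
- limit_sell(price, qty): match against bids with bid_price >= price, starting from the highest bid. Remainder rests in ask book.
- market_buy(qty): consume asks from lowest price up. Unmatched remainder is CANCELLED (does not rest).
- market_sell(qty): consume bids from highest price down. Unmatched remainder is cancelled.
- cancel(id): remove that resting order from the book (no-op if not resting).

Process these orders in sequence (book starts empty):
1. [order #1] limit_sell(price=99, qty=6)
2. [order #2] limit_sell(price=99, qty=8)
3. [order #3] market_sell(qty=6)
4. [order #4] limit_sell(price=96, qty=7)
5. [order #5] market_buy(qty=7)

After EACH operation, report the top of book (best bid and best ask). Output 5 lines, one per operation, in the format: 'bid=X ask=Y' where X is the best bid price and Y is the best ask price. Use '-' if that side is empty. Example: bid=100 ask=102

Answer: bid=- ask=99
bid=- ask=99
bid=- ask=99
bid=- ask=96
bid=- ask=99

Derivation:
After op 1 [order #1] limit_sell(price=99, qty=6): fills=none; bids=[-] asks=[#1:6@99]
After op 2 [order #2] limit_sell(price=99, qty=8): fills=none; bids=[-] asks=[#1:6@99 #2:8@99]
After op 3 [order #3] market_sell(qty=6): fills=none; bids=[-] asks=[#1:6@99 #2:8@99]
After op 4 [order #4] limit_sell(price=96, qty=7): fills=none; bids=[-] asks=[#4:7@96 #1:6@99 #2:8@99]
After op 5 [order #5] market_buy(qty=7): fills=#5x#4:7@96; bids=[-] asks=[#1:6@99 #2:8@99]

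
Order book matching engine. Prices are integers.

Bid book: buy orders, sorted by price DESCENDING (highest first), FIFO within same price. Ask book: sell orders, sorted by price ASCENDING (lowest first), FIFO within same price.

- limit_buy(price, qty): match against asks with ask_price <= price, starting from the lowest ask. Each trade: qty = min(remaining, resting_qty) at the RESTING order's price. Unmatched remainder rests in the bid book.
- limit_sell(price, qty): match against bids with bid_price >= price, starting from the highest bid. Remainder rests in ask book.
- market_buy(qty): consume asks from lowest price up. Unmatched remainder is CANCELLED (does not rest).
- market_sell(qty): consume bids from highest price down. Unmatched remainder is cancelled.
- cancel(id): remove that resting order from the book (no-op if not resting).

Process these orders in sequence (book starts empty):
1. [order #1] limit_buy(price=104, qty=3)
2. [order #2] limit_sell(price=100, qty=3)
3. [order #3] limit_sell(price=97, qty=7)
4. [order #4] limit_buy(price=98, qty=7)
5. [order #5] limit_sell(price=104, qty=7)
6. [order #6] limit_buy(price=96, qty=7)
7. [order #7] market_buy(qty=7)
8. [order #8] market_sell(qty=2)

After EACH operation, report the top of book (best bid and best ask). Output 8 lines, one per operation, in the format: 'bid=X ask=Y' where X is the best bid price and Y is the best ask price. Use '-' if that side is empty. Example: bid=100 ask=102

After op 1 [order #1] limit_buy(price=104, qty=3): fills=none; bids=[#1:3@104] asks=[-]
After op 2 [order #2] limit_sell(price=100, qty=3): fills=#1x#2:3@104; bids=[-] asks=[-]
After op 3 [order #3] limit_sell(price=97, qty=7): fills=none; bids=[-] asks=[#3:7@97]
After op 4 [order #4] limit_buy(price=98, qty=7): fills=#4x#3:7@97; bids=[-] asks=[-]
After op 5 [order #5] limit_sell(price=104, qty=7): fills=none; bids=[-] asks=[#5:7@104]
After op 6 [order #6] limit_buy(price=96, qty=7): fills=none; bids=[#6:7@96] asks=[#5:7@104]
After op 7 [order #7] market_buy(qty=7): fills=#7x#5:7@104; bids=[#6:7@96] asks=[-]
After op 8 [order #8] market_sell(qty=2): fills=#6x#8:2@96; bids=[#6:5@96] asks=[-]

Answer: bid=104 ask=-
bid=- ask=-
bid=- ask=97
bid=- ask=-
bid=- ask=104
bid=96 ask=104
bid=96 ask=-
bid=96 ask=-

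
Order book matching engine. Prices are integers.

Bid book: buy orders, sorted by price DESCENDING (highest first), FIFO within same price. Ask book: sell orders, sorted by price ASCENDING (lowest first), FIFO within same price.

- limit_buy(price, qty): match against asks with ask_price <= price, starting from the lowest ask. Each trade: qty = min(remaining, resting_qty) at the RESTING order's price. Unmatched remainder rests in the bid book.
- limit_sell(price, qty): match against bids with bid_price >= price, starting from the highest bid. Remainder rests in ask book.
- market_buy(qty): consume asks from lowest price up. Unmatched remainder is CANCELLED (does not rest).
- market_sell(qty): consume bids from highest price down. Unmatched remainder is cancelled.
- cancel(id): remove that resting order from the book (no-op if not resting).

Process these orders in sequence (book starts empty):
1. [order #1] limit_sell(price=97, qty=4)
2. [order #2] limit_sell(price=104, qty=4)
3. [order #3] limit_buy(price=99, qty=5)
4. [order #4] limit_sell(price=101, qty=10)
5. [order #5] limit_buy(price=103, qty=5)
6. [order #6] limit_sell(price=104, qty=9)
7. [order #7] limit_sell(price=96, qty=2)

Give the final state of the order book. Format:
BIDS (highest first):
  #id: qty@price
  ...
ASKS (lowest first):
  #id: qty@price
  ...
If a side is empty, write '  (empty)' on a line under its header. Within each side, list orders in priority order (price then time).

After op 1 [order #1] limit_sell(price=97, qty=4): fills=none; bids=[-] asks=[#1:4@97]
After op 2 [order #2] limit_sell(price=104, qty=4): fills=none; bids=[-] asks=[#1:4@97 #2:4@104]
After op 3 [order #3] limit_buy(price=99, qty=5): fills=#3x#1:4@97; bids=[#3:1@99] asks=[#2:4@104]
After op 4 [order #4] limit_sell(price=101, qty=10): fills=none; bids=[#3:1@99] asks=[#4:10@101 #2:4@104]
After op 5 [order #5] limit_buy(price=103, qty=5): fills=#5x#4:5@101; bids=[#3:1@99] asks=[#4:5@101 #2:4@104]
After op 6 [order #6] limit_sell(price=104, qty=9): fills=none; bids=[#3:1@99] asks=[#4:5@101 #2:4@104 #6:9@104]
After op 7 [order #7] limit_sell(price=96, qty=2): fills=#3x#7:1@99; bids=[-] asks=[#7:1@96 #4:5@101 #2:4@104 #6:9@104]

Answer: BIDS (highest first):
  (empty)
ASKS (lowest first):
  #7: 1@96
  #4: 5@101
  #2: 4@104
  #6: 9@104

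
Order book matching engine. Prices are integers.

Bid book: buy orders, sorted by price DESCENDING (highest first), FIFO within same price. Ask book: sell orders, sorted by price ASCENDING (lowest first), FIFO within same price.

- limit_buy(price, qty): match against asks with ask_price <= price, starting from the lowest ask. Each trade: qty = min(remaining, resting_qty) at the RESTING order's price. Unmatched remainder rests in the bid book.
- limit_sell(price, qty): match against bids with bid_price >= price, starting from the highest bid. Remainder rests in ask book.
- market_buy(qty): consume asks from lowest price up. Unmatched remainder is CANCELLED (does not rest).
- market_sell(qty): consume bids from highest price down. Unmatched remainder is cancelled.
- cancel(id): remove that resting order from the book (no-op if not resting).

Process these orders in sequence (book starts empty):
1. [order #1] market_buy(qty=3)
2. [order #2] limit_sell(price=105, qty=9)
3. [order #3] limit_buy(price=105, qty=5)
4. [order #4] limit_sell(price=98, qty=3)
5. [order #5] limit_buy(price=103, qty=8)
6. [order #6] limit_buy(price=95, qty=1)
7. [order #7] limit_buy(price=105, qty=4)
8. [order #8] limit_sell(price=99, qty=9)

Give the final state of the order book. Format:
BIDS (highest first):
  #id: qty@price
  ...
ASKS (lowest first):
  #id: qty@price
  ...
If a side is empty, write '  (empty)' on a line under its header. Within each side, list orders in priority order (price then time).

After op 1 [order #1] market_buy(qty=3): fills=none; bids=[-] asks=[-]
After op 2 [order #2] limit_sell(price=105, qty=9): fills=none; bids=[-] asks=[#2:9@105]
After op 3 [order #3] limit_buy(price=105, qty=5): fills=#3x#2:5@105; bids=[-] asks=[#2:4@105]
After op 4 [order #4] limit_sell(price=98, qty=3): fills=none; bids=[-] asks=[#4:3@98 #2:4@105]
After op 5 [order #5] limit_buy(price=103, qty=8): fills=#5x#4:3@98; bids=[#5:5@103] asks=[#2:4@105]
After op 6 [order #6] limit_buy(price=95, qty=1): fills=none; bids=[#5:5@103 #6:1@95] asks=[#2:4@105]
After op 7 [order #7] limit_buy(price=105, qty=4): fills=#7x#2:4@105; bids=[#5:5@103 #6:1@95] asks=[-]
After op 8 [order #8] limit_sell(price=99, qty=9): fills=#5x#8:5@103; bids=[#6:1@95] asks=[#8:4@99]

Answer: BIDS (highest first):
  #6: 1@95
ASKS (lowest first):
  #8: 4@99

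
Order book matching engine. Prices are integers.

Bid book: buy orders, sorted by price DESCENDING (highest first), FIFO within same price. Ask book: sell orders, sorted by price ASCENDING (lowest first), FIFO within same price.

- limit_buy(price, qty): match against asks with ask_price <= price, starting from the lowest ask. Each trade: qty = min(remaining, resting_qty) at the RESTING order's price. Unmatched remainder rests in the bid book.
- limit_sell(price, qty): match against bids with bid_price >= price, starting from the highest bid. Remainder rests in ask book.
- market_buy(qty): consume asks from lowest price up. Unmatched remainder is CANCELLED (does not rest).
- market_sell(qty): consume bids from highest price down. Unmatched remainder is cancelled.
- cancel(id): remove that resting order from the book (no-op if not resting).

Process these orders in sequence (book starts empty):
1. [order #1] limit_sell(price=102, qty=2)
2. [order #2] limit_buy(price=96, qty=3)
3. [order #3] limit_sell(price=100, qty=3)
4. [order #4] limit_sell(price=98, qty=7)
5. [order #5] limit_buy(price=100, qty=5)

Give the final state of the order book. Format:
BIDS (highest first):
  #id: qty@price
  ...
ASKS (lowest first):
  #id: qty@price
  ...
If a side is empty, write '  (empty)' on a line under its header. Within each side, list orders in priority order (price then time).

After op 1 [order #1] limit_sell(price=102, qty=2): fills=none; bids=[-] asks=[#1:2@102]
After op 2 [order #2] limit_buy(price=96, qty=3): fills=none; bids=[#2:3@96] asks=[#1:2@102]
After op 3 [order #3] limit_sell(price=100, qty=3): fills=none; bids=[#2:3@96] asks=[#3:3@100 #1:2@102]
After op 4 [order #4] limit_sell(price=98, qty=7): fills=none; bids=[#2:3@96] asks=[#4:7@98 #3:3@100 #1:2@102]
After op 5 [order #5] limit_buy(price=100, qty=5): fills=#5x#4:5@98; bids=[#2:3@96] asks=[#4:2@98 #3:3@100 #1:2@102]

Answer: BIDS (highest first):
  #2: 3@96
ASKS (lowest first):
  #4: 2@98
  #3: 3@100
  #1: 2@102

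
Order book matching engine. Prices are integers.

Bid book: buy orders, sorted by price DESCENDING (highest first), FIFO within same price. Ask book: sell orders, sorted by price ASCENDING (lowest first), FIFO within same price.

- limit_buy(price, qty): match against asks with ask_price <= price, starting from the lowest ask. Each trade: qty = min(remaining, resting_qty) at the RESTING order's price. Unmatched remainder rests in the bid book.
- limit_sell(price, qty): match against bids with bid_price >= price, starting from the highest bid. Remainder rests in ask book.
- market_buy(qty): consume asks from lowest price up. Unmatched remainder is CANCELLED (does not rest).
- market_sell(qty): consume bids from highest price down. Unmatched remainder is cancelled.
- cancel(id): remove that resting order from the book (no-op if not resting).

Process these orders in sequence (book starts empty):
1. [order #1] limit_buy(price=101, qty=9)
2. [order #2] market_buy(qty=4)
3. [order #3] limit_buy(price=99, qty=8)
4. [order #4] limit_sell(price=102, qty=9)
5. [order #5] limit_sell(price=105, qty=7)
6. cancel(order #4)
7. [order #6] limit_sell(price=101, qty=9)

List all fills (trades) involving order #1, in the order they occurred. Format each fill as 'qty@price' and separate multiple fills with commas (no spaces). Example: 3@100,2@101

Answer: 9@101

Derivation:
After op 1 [order #1] limit_buy(price=101, qty=9): fills=none; bids=[#1:9@101] asks=[-]
After op 2 [order #2] market_buy(qty=4): fills=none; bids=[#1:9@101] asks=[-]
After op 3 [order #3] limit_buy(price=99, qty=8): fills=none; bids=[#1:9@101 #3:8@99] asks=[-]
After op 4 [order #4] limit_sell(price=102, qty=9): fills=none; bids=[#1:9@101 #3:8@99] asks=[#4:9@102]
After op 5 [order #5] limit_sell(price=105, qty=7): fills=none; bids=[#1:9@101 #3:8@99] asks=[#4:9@102 #5:7@105]
After op 6 cancel(order #4): fills=none; bids=[#1:9@101 #3:8@99] asks=[#5:7@105]
After op 7 [order #6] limit_sell(price=101, qty=9): fills=#1x#6:9@101; bids=[#3:8@99] asks=[#5:7@105]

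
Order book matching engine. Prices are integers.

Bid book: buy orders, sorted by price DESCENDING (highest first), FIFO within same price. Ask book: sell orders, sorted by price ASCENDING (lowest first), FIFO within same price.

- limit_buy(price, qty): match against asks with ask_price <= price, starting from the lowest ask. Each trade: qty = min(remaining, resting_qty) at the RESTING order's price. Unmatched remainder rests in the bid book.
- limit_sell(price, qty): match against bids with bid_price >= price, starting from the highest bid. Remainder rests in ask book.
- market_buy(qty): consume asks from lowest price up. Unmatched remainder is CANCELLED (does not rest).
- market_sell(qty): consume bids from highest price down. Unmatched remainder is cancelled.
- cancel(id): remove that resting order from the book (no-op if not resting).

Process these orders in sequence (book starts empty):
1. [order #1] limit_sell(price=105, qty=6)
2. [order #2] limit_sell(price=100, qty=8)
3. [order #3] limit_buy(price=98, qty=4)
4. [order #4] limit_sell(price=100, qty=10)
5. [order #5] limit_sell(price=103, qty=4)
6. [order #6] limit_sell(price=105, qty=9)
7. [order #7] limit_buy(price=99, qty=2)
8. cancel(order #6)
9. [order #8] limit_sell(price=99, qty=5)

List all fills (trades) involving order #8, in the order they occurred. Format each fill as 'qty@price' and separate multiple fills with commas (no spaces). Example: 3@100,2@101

Answer: 2@99

Derivation:
After op 1 [order #1] limit_sell(price=105, qty=6): fills=none; bids=[-] asks=[#1:6@105]
After op 2 [order #2] limit_sell(price=100, qty=8): fills=none; bids=[-] asks=[#2:8@100 #1:6@105]
After op 3 [order #3] limit_buy(price=98, qty=4): fills=none; bids=[#3:4@98] asks=[#2:8@100 #1:6@105]
After op 4 [order #4] limit_sell(price=100, qty=10): fills=none; bids=[#3:4@98] asks=[#2:8@100 #4:10@100 #1:6@105]
After op 5 [order #5] limit_sell(price=103, qty=4): fills=none; bids=[#3:4@98] asks=[#2:8@100 #4:10@100 #5:4@103 #1:6@105]
After op 6 [order #6] limit_sell(price=105, qty=9): fills=none; bids=[#3:4@98] asks=[#2:8@100 #4:10@100 #5:4@103 #1:6@105 #6:9@105]
After op 7 [order #7] limit_buy(price=99, qty=2): fills=none; bids=[#7:2@99 #3:4@98] asks=[#2:8@100 #4:10@100 #5:4@103 #1:6@105 #6:9@105]
After op 8 cancel(order #6): fills=none; bids=[#7:2@99 #3:4@98] asks=[#2:8@100 #4:10@100 #5:4@103 #1:6@105]
After op 9 [order #8] limit_sell(price=99, qty=5): fills=#7x#8:2@99; bids=[#3:4@98] asks=[#8:3@99 #2:8@100 #4:10@100 #5:4@103 #1:6@105]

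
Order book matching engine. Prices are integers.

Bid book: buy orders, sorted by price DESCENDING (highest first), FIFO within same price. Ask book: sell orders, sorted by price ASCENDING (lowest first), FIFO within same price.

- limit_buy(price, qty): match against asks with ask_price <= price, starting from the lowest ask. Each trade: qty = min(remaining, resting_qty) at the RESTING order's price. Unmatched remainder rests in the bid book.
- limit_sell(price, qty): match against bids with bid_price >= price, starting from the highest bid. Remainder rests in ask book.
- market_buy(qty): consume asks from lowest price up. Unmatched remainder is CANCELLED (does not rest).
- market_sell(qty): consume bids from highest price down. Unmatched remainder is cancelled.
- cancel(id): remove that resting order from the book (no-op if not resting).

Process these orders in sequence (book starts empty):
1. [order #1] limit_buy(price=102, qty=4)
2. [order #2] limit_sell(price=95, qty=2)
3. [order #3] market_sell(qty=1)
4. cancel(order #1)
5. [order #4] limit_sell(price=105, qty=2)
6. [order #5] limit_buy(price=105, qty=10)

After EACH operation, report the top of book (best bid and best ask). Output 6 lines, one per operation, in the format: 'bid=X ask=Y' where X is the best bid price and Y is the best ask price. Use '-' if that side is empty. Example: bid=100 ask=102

Answer: bid=102 ask=-
bid=102 ask=-
bid=102 ask=-
bid=- ask=-
bid=- ask=105
bid=105 ask=-

Derivation:
After op 1 [order #1] limit_buy(price=102, qty=4): fills=none; bids=[#1:4@102] asks=[-]
After op 2 [order #2] limit_sell(price=95, qty=2): fills=#1x#2:2@102; bids=[#1:2@102] asks=[-]
After op 3 [order #3] market_sell(qty=1): fills=#1x#3:1@102; bids=[#1:1@102] asks=[-]
After op 4 cancel(order #1): fills=none; bids=[-] asks=[-]
After op 5 [order #4] limit_sell(price=105, qty=2): fills=none; bids=[-] asks=[#4:2@105]
After op 6 [order #5] limit_buy(price=105, qty=10): fills=#5x#4:2@105; bids=[#5:8@105] asks=[-]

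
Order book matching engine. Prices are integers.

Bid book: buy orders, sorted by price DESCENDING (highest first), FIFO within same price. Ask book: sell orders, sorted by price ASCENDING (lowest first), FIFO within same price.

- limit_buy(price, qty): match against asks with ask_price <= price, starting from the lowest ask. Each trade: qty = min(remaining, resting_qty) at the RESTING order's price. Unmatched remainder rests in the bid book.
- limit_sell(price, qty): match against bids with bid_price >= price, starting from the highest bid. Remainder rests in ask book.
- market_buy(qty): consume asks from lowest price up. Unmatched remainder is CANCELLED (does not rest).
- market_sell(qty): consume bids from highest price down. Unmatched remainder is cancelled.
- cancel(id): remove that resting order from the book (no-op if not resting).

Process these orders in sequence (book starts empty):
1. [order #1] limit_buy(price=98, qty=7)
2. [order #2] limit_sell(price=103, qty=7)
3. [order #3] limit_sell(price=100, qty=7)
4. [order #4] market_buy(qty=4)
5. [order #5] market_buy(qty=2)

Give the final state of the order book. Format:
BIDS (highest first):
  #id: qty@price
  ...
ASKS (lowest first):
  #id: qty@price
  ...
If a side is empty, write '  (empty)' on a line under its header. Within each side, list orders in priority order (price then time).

After op 1 [order #1] limit_buy(price=98, qty=7): fills=none; bids=[#1:7@98] asks=[-]
After op 2 [order #2] limit_sell(price=103, qty=7): fills=none; bids=[#1:7@98] asks=[#2:7@103]
After op 3 [order #3] limit_sell(price=100, qty=7): fills=none; bids=[#1:7@98] asks=[#3:7@100 #2:7@103]
After op 4 [order #4] market_buy(qty=4): fills=#4x#3:4@100; bids=[#1:7@98] asks=[#3:3@100 #2:7@103]
After op 5 [order #5] market_buy(qty=2): fills=#5x#3:2@100; bids=[#1:7@98] asks=[#3:1@100 #2:7@103]

Answer: BIDS (highest first):
  #1: 7@98
ASKS (lowest first):
  #3: 1@100
  #2: 7@103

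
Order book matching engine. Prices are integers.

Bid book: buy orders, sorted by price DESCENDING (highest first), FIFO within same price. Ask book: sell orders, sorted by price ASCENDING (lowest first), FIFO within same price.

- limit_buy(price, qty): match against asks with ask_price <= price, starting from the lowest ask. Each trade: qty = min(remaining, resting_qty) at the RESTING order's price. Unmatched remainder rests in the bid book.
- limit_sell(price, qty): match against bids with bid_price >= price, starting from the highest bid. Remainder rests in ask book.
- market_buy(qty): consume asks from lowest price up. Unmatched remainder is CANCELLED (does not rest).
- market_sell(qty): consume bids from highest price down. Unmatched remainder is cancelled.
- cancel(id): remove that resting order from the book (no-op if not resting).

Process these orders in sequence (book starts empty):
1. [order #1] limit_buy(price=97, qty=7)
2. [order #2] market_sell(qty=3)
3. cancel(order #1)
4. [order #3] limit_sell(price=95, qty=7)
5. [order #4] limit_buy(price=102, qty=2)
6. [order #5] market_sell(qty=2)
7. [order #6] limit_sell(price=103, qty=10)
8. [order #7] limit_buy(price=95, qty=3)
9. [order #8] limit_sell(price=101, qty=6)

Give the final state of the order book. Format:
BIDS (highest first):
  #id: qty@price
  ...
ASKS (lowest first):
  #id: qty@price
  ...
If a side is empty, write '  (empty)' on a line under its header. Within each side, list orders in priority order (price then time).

Answer: BIDS (highest first):
  (empty)
ASKS (lowest first):
  #3: 2@95
  #8: 6@101
  #6: 10@103

Derivation:
After op 1 [order #1] limit_buy(price=97, qty=7): fills=none; bids=[#1:7@97] asks=[-]
After op 2 [order #2] market_sell(qty=3): fills=#1x#2:3@97; bids=[#1:4@97] asks=[-]
After op 3 cancel(order #1): fills=none; bids=[-] asks=[-]
After op 4 [order #3] limit_sell(price=95, qty=7): fills=none; bids=[-] asks=[#3:7@95]
After op 5 [order #4] limit_buy(price=102, qty=2): fills=#4x#3:2@95; bids=[-] asks=[#3:5@95]
After op 6 [order #5] market_sell(qty=2): fills=none; bids=[-] asks=[#3:5@95]
After op 7 [order #6] limit_sell(price=103, qty=10): fills=none; bids=[-] asks=[#3:5@95 #6:10@103]
After op 8 [order #7] limit_buy(price=95, qty=3): fills=#7x#3:3@95; bids=[-] asks=[#3:2@95 #6:10@103]
After op 9 [order #8] limit_sell(price=101, qty=6): fills=none; bids=[-] asks=[#3:2@95 #8:6@101 #6:10@103]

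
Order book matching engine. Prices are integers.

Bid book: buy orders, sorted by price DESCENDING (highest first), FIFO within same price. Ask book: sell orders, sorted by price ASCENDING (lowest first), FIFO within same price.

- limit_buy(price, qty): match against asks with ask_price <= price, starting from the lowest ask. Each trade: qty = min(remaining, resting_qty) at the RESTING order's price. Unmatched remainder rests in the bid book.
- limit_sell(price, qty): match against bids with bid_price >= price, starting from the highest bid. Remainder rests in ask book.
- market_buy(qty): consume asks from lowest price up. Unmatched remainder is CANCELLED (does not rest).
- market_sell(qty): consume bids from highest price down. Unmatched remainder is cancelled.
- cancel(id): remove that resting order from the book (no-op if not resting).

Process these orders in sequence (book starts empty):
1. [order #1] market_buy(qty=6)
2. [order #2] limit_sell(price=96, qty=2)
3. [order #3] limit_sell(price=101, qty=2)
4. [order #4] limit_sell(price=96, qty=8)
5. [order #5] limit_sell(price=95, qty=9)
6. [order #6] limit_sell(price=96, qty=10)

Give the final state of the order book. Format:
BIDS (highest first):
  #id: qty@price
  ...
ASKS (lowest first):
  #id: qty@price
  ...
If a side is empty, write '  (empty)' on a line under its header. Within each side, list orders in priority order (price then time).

After op 1 [order #1] market_buy(qty=6): fills=none; bids=[-] asks=[-]
After op 2 [order #2] limit_sell(price=96, qty=2): fills=none; bids=[-] asks=[#2:2@96]
After op 3 [order #3] limit_sell(price=101, qty=2): fills=none; bids=[-] asks=[#2:2@96 #3:2@101]
After op 4 [order #4] limit_sell(price=96, qty=8): fills=none; bids=[-] asks=[#2:2@96 #4:8@96 #3:2@101]
After op 5 [order #5] limit_sell(price=95, qty=9): fills=none; bids=[-] asks=[#5:9@95 #2:2@96 #4:8@96 #3:2@101]
After op 6 [order #6] limit_sell(price=96, qty=10): fills=none; bids=[-] asks=[#5:9@95 #2:2@96 #4:8@96 #6:10@96 #3:2@101]

Answer: BIDS (highest first):
  (empty)
ASKS (lowest first):
  #5: 9@95
  #2: 2@96
  #4: 8@96
  #6: 10@96
  #3: 2@101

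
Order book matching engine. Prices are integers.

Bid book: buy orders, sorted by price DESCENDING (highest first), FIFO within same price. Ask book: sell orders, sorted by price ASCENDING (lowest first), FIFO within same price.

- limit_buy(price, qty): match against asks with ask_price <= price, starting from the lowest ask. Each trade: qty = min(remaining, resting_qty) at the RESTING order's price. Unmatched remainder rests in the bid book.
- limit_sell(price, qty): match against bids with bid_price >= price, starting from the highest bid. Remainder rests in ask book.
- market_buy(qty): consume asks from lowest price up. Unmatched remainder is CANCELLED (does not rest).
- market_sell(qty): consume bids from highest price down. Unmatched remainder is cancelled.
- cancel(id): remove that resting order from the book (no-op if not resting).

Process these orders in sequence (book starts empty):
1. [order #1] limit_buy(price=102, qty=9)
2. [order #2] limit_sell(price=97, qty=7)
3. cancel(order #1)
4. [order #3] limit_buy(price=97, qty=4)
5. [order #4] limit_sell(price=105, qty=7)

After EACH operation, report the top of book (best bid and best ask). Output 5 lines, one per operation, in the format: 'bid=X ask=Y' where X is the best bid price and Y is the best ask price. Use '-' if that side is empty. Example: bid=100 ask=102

Answer: bid=102 ask=-
bid=102 ask=-
bid=- ask=-
bid=97 ask=-
bid=97 ask=105

Derivation:
After op 1 [order #1] limit_buy(price=102, qty=9): fills=none; bids=[#1:9@102] asks=[-]
After op 2 [order #2] limit_sell(price=97, qty=7): fills=#1x#2:7@102; bids=[#1:2@102] asks=[-]
After op 3 cancel(order #1): fills=none; bids=[-] asks=[-]
After op 4 [order #3] limit_buy(price=97, qty=4): fills=none; bids=[#3:4@97] asks=[-]
After op 5 [order #4] limit_sell(price=105, qty=7): fills=none; bids=[#3:4@97] asks=[#4:7@105]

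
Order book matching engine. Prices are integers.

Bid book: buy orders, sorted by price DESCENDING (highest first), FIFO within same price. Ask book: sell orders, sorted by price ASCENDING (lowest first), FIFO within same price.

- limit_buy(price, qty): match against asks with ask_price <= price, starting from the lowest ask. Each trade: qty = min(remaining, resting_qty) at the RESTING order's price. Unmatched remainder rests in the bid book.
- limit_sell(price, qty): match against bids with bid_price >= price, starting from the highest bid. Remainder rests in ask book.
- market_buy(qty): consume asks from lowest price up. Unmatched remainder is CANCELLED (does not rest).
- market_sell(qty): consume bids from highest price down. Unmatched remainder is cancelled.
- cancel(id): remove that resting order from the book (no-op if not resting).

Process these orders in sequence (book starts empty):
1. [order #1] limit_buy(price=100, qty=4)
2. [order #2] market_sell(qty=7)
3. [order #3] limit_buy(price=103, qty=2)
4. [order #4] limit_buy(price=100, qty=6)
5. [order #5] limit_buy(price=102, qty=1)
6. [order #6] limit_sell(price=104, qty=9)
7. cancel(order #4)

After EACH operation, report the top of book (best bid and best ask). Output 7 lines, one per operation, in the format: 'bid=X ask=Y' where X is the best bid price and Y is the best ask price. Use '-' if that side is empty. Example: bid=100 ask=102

Answer: bid=100 ask=-
bid=- ask=-
bid=103 ask=-
bid=103 ask=-
bid=103 ask=-
bid=103 ask=104
bid=103 ask=104

Derivation:
After op 1 [order #1] limit_buy(price=100, qty=4): fills=none; bids=[#1:4@100] asks=[-]
After op 2 [order #2] market_sell(qty=7): fills=#1x#2:4@100; bids=[-] asks=[-]
After op 3 [order #3] limit_buy(price=103, qty=2): fills=none; bids=[#3:2@103] asks=[-]
After op 4 [order #4] limit_buy(price=100, qty=6): fills=none; bids=[#3:2@103 #4:6@100] asks=[-]
After op 5 [order #5] limit_buy(price=102, qty=1): fills=none; bids=[#3:2@103 #5:1@102 #4:6@100] asks=[-]
After op 6 [order #6] limit_sell(price=104, qty=9): fills=none; bids=[#3:2@103 #5:1@102 #4:6@100] asks=[#6:9@104]
After op 7 cancel(order #4): fills=none; bids=[#3:2@103 #5:1@102] asks=[#6:9@104]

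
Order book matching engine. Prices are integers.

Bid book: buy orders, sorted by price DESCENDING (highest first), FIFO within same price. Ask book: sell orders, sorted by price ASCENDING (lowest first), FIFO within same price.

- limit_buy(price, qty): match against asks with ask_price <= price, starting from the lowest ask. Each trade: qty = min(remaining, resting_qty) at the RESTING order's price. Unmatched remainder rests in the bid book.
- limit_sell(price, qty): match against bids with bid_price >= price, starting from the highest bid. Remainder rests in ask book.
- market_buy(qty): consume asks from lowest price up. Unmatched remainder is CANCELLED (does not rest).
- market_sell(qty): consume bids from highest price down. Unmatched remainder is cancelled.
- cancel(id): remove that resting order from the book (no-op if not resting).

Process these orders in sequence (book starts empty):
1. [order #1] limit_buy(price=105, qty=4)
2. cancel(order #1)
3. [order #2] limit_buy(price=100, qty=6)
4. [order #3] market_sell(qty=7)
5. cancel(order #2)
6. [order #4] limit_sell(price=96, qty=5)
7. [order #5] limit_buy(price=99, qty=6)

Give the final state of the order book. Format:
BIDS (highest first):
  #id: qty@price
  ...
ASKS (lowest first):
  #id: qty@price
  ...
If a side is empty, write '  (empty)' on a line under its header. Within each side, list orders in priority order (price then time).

Answer: BIDS (highest first):
  #5: 1@99
ASKS (lowest first):
  (empty)

Derivation:
After op 1 [order #1] limit_buy(price=105, qty=4): fills=none; bids=[#1:4@105] asks=[-]
After op 2 cancel(order #1): fills=none; bids=[-] asks=[-]
After op 3 [order #2] limit_buy(price=100, qty=6): fills=none; bids=[#2:6@100] asks=[-]
After op 4 [order #3] market_sell(qty=7): fills=#2x#3:6@100; bids=[-] asks=[-]
After op 5 cancel(order #2): fills=none; bids=[-] asks=[-]
After op 6 [order #4] limit_sell(price=96, qty=5): fills=none; bids=[-] asks=[#4:5@96]
After op 7 [order #5] limit_buy(price=99, qty=6): fills=#5x#4:5@96; bids=[#5:1@99] asks=[-]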